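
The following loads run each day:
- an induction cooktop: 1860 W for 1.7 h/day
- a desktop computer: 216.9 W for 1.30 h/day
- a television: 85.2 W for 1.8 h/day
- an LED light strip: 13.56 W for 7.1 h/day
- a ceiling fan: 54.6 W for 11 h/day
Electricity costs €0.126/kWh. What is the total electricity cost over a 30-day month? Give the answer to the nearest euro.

€16

induction cooktop: 1860 W × 1.7 h × 30 d = 94,860 Wh = 94.86 kWh
desktop computer: 216.9 W × 1.30 h × 30 d = 8,459 Wh = 8.459 kWh
television: 85.2 W × 1.8 h × 30 d = 4,601 Wh = 4.601 kWh
LED light strip: 13.56 W × 7.1 h × 30 d = 2,888 Wh = 2.888 kWh
ceiling fan: 54.6 W × 11 h × 30 d = 18,018 Wh = 18.02 kWh
Total energy = 94.86 + 8.459 + 4.601 + 2.888 + 18.02 = 128.8 kWh
Cost = 128.8 kWh × €0.126 = €16.23 ≈ €16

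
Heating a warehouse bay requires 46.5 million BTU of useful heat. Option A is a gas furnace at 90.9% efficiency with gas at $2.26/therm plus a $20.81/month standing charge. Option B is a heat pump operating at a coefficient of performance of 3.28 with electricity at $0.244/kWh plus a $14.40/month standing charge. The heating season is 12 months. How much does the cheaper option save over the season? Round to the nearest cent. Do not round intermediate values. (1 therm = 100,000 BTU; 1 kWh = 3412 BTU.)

Heat load = 46.5 × 10⁶ BTU = 46,500,000 BTU
Gas: input = 46,500,000 / 0.909 = 51,155,116 BTU = 511.6 therm → 511.6 × $2.26 = $1,156.11; + 12 × $20.81 standing = $1,405.83
Heat pump: 46,500,000 BTU / 3412 = 13,630 kWh heat; / 3.28 = 4,155 kWh in → × $0.244 = $1,013.82; + 12 × $14.40 standing = $1,186.62
Difference = |$1,405.83 − $1,186.62| = $219.21

$219.21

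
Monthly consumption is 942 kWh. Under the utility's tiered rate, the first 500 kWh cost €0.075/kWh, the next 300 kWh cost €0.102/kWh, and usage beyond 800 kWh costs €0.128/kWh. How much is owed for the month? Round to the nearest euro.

First 500 kWh × €0.075 = €37.50
Next 300 kWh × €0.102 = €30.60
Remaining 142 kWh × €0.128 = €18.18
Total = €86.28 ≈ €86

€86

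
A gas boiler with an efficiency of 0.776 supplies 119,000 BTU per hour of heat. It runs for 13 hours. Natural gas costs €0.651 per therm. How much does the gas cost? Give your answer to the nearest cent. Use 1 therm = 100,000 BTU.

€12.98

Heat delivered = 119,000 BTU/h × 13 h = 1,547,000 BTU
Gas input = 1,547,000 / 0.776 = 1,993,557 BTU
= 1,993,557 / 100,000 = 19.94 therm
Cost = 19.94 × €0.651/therm = €12.98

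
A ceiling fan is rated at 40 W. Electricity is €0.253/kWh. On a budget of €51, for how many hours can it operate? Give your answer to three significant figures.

Energy budget = €51 / €0.253 per kWh = 201.6 kWh = 201,581 Wh
Runtime = 201,581 Wh / 40 W = 5,040 h

5040 h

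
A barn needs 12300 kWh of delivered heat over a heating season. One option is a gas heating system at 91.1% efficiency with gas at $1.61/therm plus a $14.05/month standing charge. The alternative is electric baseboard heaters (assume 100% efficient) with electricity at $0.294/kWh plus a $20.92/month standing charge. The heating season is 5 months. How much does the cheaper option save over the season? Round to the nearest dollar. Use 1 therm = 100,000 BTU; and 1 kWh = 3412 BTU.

$2909

Heat load = 12300 kWh × 3412 = 41,967,600 BTU
Gas: input = 41,967,600 / 0.911 = 46,067,618 BTU = 460.7 therm → 460.7 × $1.61 = $741.69; + 5 × $14.05 standing = $811.94
Electric: 41,967,600 BTU / 3412 = 12,300 kWh → × $0.294 = $3,616.20; + 5 × $20.92 standing = $3,720.80
Difference = |$811.94 − $3,720.80| = $2,908.86 ≈ $2909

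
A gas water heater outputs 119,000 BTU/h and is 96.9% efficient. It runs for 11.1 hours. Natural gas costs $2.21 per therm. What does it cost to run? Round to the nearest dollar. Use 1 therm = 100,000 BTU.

$30

Heat delivered = 119,000 BTU/h × 11.1 h = 1,320,900 BTU
Gas input = 1,320,900 / 0.969 = 1,363,158 BTU
= 1,363,158 / 100,000 = 13.63 therm
Cost = 13.63 × $2.21/therm = $30.13 ≈ $30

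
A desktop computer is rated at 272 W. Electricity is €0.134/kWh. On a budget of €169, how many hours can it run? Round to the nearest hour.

4637 h

Energy budget = €169 / €0.134 per kWh = 1,261 kWh = 1,261,194 Wh
Runtime = 1,261,194 Wh / 272 W = 4,637 h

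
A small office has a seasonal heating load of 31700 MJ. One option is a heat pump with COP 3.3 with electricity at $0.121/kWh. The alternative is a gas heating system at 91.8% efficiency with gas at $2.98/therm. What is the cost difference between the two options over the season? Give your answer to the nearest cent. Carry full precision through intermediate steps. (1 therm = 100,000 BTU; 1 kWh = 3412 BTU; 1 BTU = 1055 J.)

$652.49

Heat load = 31700 MJ = 31,700,000,000 J / 1055 = 30,047,393 BTU
Gas: input = 30,047,393 / 0.918 = 32,731,365 BTU = 327.3 therm → 327.3 × $2.98 = $975.39
Heat pump: 30,047,393 BTU / 3412 = 8,806 kWh heat; / 3.3 = 2,669 kWh in → × $0.121 = $322.90
Difference = |$975.39 − $322.90| = $652.49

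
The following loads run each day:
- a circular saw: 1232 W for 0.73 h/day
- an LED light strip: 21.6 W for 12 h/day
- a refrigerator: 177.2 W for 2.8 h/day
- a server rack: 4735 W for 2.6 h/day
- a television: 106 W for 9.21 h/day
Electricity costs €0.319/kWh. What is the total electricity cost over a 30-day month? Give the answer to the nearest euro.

circular saw: 1232 W × 0.73 h × 30 d = 26,981 Wh = 26.98 kWh
LED light strip: 21.6 W × 12 h × 30 d = 7,776 Wh = 7.776 kWh
refrigerator: 177.2 W × 2.8 h × 30 d = 14,885 Wh = 14.88 kWh
server rack: 4735 W × 2.6 h × 30 d = 369,330 Wh = 369.3 kWh
television: 106 W × 9.21 h × 30 d = 29,288 Wh = 29.29 kWh
Total energy = 26.98 + 7.776 + 14.88 + 369.3 + 29.29 = 448.3 kWh
Cost = 448.3 kWh × €0.319 = €142.99 ≈ €143

€143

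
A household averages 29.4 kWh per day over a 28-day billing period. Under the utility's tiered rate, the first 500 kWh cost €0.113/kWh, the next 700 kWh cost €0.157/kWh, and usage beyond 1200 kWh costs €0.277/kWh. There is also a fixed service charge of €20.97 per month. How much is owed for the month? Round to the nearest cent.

Usage = 29.4 kWh/day × 28 days = 823.2 kWh
First 500 kWh × €0.113 = €56.50
Next 323.2 kWh × €0.157 = €50.74
Remaining tier: 0 kWh (not reached)
Energy charge = €107.24; + service €20.97 = €128.21

€128.21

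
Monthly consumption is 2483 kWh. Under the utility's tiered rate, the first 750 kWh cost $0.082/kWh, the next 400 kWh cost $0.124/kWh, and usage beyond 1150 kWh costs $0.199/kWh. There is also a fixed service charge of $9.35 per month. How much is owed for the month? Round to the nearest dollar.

$386

First 750 kWh × $0.082 = $61.50
Next 400 kWh × $0.124 = $49.60
Remaining 1333 kWh × $0.199 = $265.27
Energy charge = $376.37; + service $9.35 = $385.72 ≈ $386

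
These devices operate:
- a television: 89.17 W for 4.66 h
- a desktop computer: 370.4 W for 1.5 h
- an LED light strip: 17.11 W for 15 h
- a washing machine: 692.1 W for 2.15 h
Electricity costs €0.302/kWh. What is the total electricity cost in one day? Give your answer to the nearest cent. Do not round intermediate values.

€0.82

television: 89.17 W × 4.66 h = 416 Wh = 0.4155 kWh
desktop computer: 370.4 W × 1.5 h = 556 Wh = 0.5556 kWh
LED light strip: 17.11 W × 15 h = 257 Wh = 0.2566 kWh
washing machine: 692.1 W × 2.15 h = 1,488 Wh = 1.488 kWh
Total energy = 0.4155 + 0.5556 + 0.2566 + 1.488 = 2.716 kWh
Cost = 2.716 kWh × €0.302 = €0.82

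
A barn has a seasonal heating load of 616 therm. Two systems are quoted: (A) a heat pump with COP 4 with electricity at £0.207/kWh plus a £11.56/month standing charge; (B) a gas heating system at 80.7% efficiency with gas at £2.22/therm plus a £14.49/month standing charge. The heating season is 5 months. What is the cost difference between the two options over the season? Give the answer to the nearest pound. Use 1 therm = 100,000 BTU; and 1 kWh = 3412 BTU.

Heat load = 616 therm × 100,000 = 61,600,000 BTU
Gas: input = 61,600,000 / 0.807 = 76,332,094 BTU = 763.3 therm → 763.3 × £2.22 = £1,694.57; + 5 × £14.49 standing = £1,767.02
Heat pump: 61,600,000 BTU / 3412 = 18,050 kWh heat; / 4 = 4,513 kWh in → × £0.207 = £934.29; + 5 × £11.56 standing = £992.09
Difference = |£1,767.02 − £992.09| = £774.93 ≈ £775

£775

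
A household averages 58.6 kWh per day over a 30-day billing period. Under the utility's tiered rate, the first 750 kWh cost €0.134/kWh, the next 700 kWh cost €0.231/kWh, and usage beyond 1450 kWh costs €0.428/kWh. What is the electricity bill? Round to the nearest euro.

Usage = 58.6 kWh/day × 30 days = 1758 kWh
First 750 kWh × €0.134 = €100.50
Next 700 kWh × €0.231 = €161.70
Remaining 308 kWh × €0.428 = €131.82
Total = €394.02 ≈ €394

€394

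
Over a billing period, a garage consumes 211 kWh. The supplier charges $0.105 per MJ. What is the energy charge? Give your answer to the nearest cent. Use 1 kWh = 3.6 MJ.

211 kWh × (3.6 MJ/kWh) = 759.6 MJ
Cost = 759.6 MJ × $0.105/MJ = $79.76

$79.76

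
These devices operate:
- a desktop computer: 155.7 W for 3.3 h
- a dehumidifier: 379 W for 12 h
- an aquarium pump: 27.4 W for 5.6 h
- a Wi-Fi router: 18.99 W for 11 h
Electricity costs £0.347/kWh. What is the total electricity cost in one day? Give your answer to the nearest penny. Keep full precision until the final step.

£1.88

desktop computer: 155.7 W × 3.3 h = 514 Wh = 0.5138 kWh
dehumidifier: 379 W × 12 h = 4,548 Wh = 4.548 kWh
aquarium pump: 27.4 W × 5.6 h = 153 Wh = 0.1534 kWh
Wi-Fi router: 18.99 W × 11 h = 209 Wh = 0.2089 kWh
Total energy = 0.5138 + 4.548 + 0.1534 + 0.2089 = 5.424 kWh
Cost = 5.424 kWh × £0.347 = £1.88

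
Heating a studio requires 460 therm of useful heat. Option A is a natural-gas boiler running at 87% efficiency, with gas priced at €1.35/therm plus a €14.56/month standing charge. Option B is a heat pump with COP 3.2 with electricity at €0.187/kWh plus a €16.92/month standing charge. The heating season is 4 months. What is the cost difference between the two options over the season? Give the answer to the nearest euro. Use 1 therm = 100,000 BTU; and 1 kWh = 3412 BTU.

Heat load = 460 therm × 100,000 = 46,000,000 BTU
Gas: input = 46,000,000 / 0.87 = 52,873,563 BTU = 528.7 therm → 528.7 × €1.35 = €713.79; + 4 × €14.56 standing = €772.03
Heat pump: 46,000,000 BTU / 3412 = 13,480 kWh heat; / 3.2 = 4,213 kWh in → × €0.187 = €787.84; + 4 × €16.92 standing = €855.52
Difference = |€772.03 − €855.52| = €83.49 ≈ €83

€83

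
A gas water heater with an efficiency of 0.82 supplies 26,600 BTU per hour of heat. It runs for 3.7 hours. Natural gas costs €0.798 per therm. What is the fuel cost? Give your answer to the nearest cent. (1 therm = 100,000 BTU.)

Heat delivered = 26,600 BTU/h × 3.7 h = 98,420 BTU
Gas input = 98,420 / 0.82 = 120,024 BTU
= 120,024 / 100,000 = 1.2 therm
Cost = 1.2 × €0.798/therm = €0.96

€0.96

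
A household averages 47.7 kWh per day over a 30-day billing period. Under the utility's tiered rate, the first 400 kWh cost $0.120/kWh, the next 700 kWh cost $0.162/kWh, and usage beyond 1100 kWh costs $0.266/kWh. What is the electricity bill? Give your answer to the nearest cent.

$249.45

Usage = 47.7 kWh/day × 30 days = 1431 kWh
First 400 kWh × $0.120 = $48.00
Next 700 kWh × $0.162 = $113.40
Remaining 331 kWh × $0.266 = $88.05
Total = $249.45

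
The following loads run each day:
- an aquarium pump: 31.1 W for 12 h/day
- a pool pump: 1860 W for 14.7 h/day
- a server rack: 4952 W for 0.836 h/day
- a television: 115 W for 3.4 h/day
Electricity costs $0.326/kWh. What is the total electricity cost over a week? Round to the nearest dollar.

aquarium pump: 31.1 W × 12 h × 7 d = 2,612 Wh = 2.612 kWh
pool pump: 1860 W × 14.7 h × 7 d = 191,394 Wh = 191.4 kWh
server rack: 4952 W × 0.836 h × 7 d = 28,979 Wh = 28.98 kWh
television: 115 W × 3.4 h × 7 d = 2,737 Wh = 2.737 kWh
Total energy = 2.612 + 191.4 + 28.98 + 2.737 = 225.7 kWh
Cost = 225.7 kWh × $0.326 = $73.59 ≈ $74

$74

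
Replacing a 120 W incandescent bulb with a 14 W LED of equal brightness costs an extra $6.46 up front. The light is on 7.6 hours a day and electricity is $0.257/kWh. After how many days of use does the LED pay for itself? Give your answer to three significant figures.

31.2 days

Power saved = 120 − 14 = 106 W
Daily energy saved = 106 W × 7.6 h = 805.6 Wh = 0.8056 kWh
Daily savings = 0.8056 × $0.257 = $0.2070
Payback = $6.46 / $0.2070 per day = 31.2 days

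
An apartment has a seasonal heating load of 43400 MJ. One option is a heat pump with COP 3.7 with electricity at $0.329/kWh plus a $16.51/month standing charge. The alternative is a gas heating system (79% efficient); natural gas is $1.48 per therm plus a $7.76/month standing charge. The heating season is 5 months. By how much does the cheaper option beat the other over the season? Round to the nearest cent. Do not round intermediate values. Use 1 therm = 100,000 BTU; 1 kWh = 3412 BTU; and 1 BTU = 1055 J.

Heat load = 43400 MJ = 43,400,000,000 J / 1055 = 41,137,441 BTU
Gas: input = 41,137,441 / 0.79 = 52,072,710 BTU = 520.7 therm → 520.7 × $1.48 = $770.68; + 5 × $7.76 standing = $809.48
Heat pump: 41,137,441 BTU / 3412 = 12,060 kWh heat; / 3.7 = 3,259 kWh in → × $0.329 = $1,072.07; + 5 × $16.51 standing = $1,154.62
Difference = |$809.48 − $1,154.62| = $345.14

$345.14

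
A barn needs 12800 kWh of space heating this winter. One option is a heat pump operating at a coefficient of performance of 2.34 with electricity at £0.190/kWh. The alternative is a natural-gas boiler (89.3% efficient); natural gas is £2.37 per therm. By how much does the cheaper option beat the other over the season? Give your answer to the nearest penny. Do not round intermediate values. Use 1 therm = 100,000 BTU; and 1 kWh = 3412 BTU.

£119.77

Heat load = 12800 kWh × 3412 = 43,673,600 BTU
Gas: input = 43,673,600 / 0.893 = 48,906,607 BTU = 489.1 therm → 489.1 × £2.37 = £1,159.09
Heat pump: 43,673,600 BTU / 3412 = 12,800 kWh heat; / 2.34 = 5,470 kWh in → × £0.190 = £1,039.32
Difference = |£1,159.09 − £1,039.32| = £119.77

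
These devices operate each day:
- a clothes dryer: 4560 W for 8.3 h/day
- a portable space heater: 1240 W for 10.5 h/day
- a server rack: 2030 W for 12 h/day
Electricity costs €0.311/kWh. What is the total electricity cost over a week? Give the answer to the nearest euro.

€164

clothes dryer: 4560 W × 8.3 h × 7 d = 264,936 Wh = 264.9 kWh
portable space heater: 1240 W × 10.5 h × 7 d = 91,140 Wh = 91.14 kWh
server rack: 2030 W × 12 h × 7 d = 170,520 Wh = 170.5 kWh
Total energy = 264.9 + 91.14 + 170.5 = 526.6 kWh
Cost = 526.6 kWh × €0.311 = €163.77 ≈ €164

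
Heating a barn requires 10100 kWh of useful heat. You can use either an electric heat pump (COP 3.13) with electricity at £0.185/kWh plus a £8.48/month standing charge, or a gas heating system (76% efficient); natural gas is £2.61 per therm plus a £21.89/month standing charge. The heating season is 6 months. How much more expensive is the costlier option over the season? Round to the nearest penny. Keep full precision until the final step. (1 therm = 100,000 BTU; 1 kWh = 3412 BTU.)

Heat load = 10100 kWh × 3412 = 34,461,200 BTU
Gas: input = 34,461,200 / 0.76 = 45,343,684 BTU = 453.4 therm → 453.4 × £2.61 = £1,183.47; + 6 × £21.89 standing = £1,314.81
Heat pump: 34,461,200 BTU / 3412 = 10,100 kWh heat; / 3.13 = 3,227 kWh in → × £0.185 = £596.96; + 6 × £8.48 standing = £647.84
Difference = |£1,314.81 − £647.84| = £666.97

£666.97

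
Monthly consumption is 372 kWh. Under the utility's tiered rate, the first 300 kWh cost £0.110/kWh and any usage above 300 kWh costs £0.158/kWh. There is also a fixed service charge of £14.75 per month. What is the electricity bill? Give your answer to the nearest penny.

First 300 kWh × £0.110 = £33.00
Remaining 72 kWh × £0.158 = £11.38
Energy charge = £44.38; + service £14.75 = £59.13

£59.13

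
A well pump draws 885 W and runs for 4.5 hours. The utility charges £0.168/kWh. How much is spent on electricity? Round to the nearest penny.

Energy = 885 W × 4.5 h = 3,982 Wh = 3.982 kWh
Cost = 3.982 kWh × £0.168/kWh = £0.67

£0.67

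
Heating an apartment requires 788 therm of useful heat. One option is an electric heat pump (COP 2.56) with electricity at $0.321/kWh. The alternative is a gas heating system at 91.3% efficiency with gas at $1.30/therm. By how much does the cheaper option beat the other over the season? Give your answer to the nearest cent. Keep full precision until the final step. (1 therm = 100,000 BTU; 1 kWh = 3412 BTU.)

$1773.88

Heat load = 788 therm × 100,000 = 78,800,000 BTU
Gas: input = 78,800,000 / 0.913 = 86,308,872 BTU = 863.1 therm → 863.1 × $1.30 = $1,122.02
Heat pump: 78,800,000 BTU / 3412 = 23,090 kWh heat; / 2.56 = 9,021 kWh in → × $0.321 = $2,895.89
Difference = |$1,122.02 − $2,895.89| = $1,773.88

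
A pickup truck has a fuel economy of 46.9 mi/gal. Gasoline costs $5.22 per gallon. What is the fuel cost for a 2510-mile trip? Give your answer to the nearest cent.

$279.36

Fuel = 2510 mi / 46.9 mpg = 53.52 gal
Cost = 53.52 gal × $5.22/gal = $279.36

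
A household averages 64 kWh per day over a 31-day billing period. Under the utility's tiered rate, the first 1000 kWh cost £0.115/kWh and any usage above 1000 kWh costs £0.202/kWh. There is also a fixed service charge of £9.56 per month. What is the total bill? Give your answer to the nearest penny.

£323.33

Usage = 64 kWh/day × 31 days = 1984 kWh
First 1000 kWh × £0.115 = £115.00
Remaining 984 kWh × £0.202 = £198.77
Energy charge = £313.77; + service £9.56 = £323.33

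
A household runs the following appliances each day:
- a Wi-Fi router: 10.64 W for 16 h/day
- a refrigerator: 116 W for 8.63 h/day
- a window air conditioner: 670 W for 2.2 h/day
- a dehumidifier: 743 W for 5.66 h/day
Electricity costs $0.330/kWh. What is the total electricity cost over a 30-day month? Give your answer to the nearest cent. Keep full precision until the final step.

$67.82

Wi-Fi router: 10.64 W × 16 h × 30 d = 5,107 Wh = 5.107 kWh
refrigerator: 116 W × 8.63 h × 30 d = 30,032 Wh = 30.03 kWh
window air conditioner: 670 W × 2.2 h × 30 d = 44,220 Wh = 44.22 kWh
dehumidifier: 743 W × 5.66 h × 30 d = 126,161 Wh = 126.2 kWh
Total energy = 5.107 + 30.03 + 44.22 + 126.2 = 205.5 kWh
Cost = 205.5 kWh × $0.330 = $67.82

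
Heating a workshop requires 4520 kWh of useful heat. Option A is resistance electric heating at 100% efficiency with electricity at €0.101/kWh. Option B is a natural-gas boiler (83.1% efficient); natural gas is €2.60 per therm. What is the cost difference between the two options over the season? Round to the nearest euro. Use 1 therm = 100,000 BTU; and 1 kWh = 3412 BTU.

€26

Heat load = 4520 kWh × 3412 = 15,422,240 BTU
Gas: input = 15,422,240 / 0.831 = 18,558,652 BTU = 185.6 therm → 185.6 × €2.60 = €482.52
Electric: 15,422,240 BTU / 3412 = 4,520 kWh → × €0.101 = €456.52
Difference = |€482.52 − €456.52| = €26.00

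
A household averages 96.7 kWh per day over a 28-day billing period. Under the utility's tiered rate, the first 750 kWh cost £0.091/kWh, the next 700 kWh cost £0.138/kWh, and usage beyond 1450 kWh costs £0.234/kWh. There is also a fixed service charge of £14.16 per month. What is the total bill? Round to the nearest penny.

Usage = 96.7 kWh/day × 28 days = 2707.6 kWh
First 750 kWh × £0.091 = £68.25
Next 700 kWh × £0.138 = £96.60
Remaining 1257.6 kWh × £0.234 = £294.28
Energy charge = £459.13; + service £14.16 = £473.29

£473.29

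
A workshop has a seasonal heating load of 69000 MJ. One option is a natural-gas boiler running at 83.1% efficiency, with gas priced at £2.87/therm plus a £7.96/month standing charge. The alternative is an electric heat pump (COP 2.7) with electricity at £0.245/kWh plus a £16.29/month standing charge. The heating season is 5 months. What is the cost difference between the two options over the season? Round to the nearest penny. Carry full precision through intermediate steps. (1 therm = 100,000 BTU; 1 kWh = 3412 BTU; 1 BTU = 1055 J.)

£477.79

Heat load = 69000 MJ = 69,000,000,000 J / 1055 = 65,402,844 BTU
Gas: input = 65,402,844 / 0.831 = 78,703,783 BTU = 787 therm → 787 × £2.87 = £2,258.80; + 5 × £7.96 standing = £2,298.60
Heat pump: 65,402,844 BTU / 3412 = 19,170 kWh heat; / 2.7 = 7,099 kWh in → × £0.245 = £1,739.36; + 5 × £16.29 standing = £1,820.81
Difference = |£2,298.60 − £1,820.81| = £477.79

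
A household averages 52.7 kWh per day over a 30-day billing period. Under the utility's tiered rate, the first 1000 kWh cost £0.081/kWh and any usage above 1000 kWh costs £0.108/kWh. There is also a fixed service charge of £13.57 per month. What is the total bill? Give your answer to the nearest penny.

Usage = 52.7 kWh/day × 30 days = 1581 kWh
First 1000 kWh × £0.081 = £81.00
Remaining 581 kWh × £0.108 = £62.75
Energy charge = £143.75; + service £13.57 = £157.32

£157.32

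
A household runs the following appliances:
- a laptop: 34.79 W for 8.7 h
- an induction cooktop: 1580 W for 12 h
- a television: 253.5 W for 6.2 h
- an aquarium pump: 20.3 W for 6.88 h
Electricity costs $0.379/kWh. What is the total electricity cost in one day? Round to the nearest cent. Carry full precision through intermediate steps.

laptop: 34.79 W × 8.7 h = 303 Wh = 0.3027 kWh
induction cooktop: 1580 W × 12 h = 18,960 Wh = 18.96 kWh
television: 253.5 W × 6.2 h = 1,572 Wh = 1.572 kWh
aquarium pump: 20.3 W × 6.88 h = 140 Wh = 0.1397 kWh
Total energy = 0.3027 + 18.96 + 1.572 + 0.1397 = 20.97 kWh
Cost = 20.97 kWh × $0.379 = $7.95

$7.95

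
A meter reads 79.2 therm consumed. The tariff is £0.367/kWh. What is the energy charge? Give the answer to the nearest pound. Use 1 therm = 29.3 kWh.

£852

79.2 therm × (29.3 kWh/therm) = 2,321 kWh
Cost = 2,321 kWh × £0.367/kWh = £851.65 ≈ £852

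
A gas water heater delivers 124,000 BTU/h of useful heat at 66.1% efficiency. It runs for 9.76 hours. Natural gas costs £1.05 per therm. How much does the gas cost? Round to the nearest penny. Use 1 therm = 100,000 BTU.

Heat delivered = 124,000 BTU/h × 9.76 h = 1,210,240 BTU
Gas input = 1,210,240 / 0.661 = 1,830,923 BTU
= 1,830,923 / 100,000 = 18.31 therm
Cost = 18.31 × £1.05/therm = £19.22

£19.22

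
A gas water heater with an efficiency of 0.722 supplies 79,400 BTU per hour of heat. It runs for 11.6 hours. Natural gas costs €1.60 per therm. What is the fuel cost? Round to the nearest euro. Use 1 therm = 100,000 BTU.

Heat delivered = 79,400 BTU/h × 11.6 h = 921,040 BTU
Gas input = 921,040 / 0.722 = 1,275,679 BTU
= 1,275,679 / 100,000 = 12.76 therm
Cost = 12.76 × €1.60/therm = €20.41 ≈ €20

€20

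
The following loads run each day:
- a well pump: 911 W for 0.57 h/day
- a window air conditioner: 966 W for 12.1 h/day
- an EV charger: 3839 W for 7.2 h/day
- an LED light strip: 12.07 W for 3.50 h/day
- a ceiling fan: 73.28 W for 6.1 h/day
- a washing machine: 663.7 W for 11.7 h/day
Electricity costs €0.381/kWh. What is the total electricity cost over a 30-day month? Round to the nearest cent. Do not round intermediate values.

€549.82

well pump: 911 W × 0.57 h × 30 d = 15,578 Wh = 15.58 kWh
window air conditioner: 966 W × 12.1 h × 30 d = 350,658 Wh = 350.7 kWh
EV charger: 3839 W × 7.2 h × 30 d = 829,224 Wh = 829.2 kWh
LED light strip: 12.07 W × 3.50 h × 30 d = 1,267 Wh = 1.267 kWh
ceiling fan: 73.28 W × 6.1 h × 30 d = 13,410 Wh = 13.41 kWh
washing machine: 663.7 W × 11.7 h × 30 d = 232,959 Wh = 233 kWh
Total energy = 15.58 + 350.7 + 829.2 + 1.267 + 13.41 + 233 = 1,443 kWh
Cost = 1,443 kWh × €0.381 = €549.82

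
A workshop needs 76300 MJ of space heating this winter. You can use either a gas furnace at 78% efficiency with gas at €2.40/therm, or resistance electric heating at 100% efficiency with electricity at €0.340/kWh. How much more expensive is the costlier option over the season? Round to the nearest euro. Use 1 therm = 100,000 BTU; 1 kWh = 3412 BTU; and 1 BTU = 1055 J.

Heat load = 76300 MJ = 76,300,000,000 J / 1055 = 72,322,275 BTU
Gas: input = 72,322,275 / 0.78 = 92,720,865 BTU = 927.2 therm → 927.2 × €2.40 = €2,225.30
Electric: 72,322,275 BTU / 3412 = 21,200 kWh → × €0.340 = €7,206.79
Difference = |€2,225.30 − €7,206.79| = €4,981.49 ≈ €4981

€4981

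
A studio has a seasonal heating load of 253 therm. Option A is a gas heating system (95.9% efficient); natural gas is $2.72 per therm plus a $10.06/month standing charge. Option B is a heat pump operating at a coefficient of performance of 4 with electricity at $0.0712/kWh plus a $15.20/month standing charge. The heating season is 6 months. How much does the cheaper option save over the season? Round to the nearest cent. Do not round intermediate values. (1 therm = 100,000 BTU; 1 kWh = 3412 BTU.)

Heat load = 253 therm × 100,000 = 25,300,000 BTU
Gas: input = 25,300,000 / 0.959 = 26,381,648 BTU = 263.8 therm → 263.8 × $2.72 = $717.58; + 6 × $10.06 standing = $777.94
Heat pump: 25,300,000 BTU / 3412 = 7,415 kWh heat; / 4 = 1,854 kWh in → × $0.0712 = $131.99; + 6 × $15.20 standing = $223.19
Difference = |$777.94 − $223.19| = $554.75

$554.75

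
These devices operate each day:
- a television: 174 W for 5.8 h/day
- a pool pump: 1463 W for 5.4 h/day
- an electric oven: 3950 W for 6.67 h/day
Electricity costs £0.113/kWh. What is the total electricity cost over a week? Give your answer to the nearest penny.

television: 174 W × 5.8 h × 7 d = 7,064 Wh = 7.064 kWh
pool pump: 1463 W × 5.4 h × 7 d = 55,301 Wh = 55.3 kWh
electric oven: 3950 W × 6.67 h × 7 d = 184,426 Wh = 184.4 kWh
Total energy = 7.064 + 55.3 + 184.4 = 246.8 kWh
Cost = 246.8 kWh × £0.113 = £27.89

£27.89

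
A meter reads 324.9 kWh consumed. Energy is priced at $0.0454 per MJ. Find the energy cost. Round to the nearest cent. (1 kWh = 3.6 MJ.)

324.9 kWh × (3.6 MJ/kWh) = 1,170 MJ
Cost = 1,170 MJ × $0.0454/MJ = $53.10

$53.10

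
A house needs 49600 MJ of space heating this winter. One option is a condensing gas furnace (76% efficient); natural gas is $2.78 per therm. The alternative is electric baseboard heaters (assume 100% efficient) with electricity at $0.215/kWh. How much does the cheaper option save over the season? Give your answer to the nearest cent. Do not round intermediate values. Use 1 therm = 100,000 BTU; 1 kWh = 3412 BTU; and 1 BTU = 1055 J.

Heat load = 49600 MJ = 49,600,000,000 J / 1055 = 47,014,218 BTU
Gas: input = 47,014,218 / 0.76 = 61,860,813 BTU = 618.6 therm → 618.6 × $2.78 = $1,719.73
Electric: 47,014,218 BTU / 3412 = 13,780 kWh → × $0.215 = $2,962.50
Difference = |$1,719.73 − $2,962.50| = $1,242.77

$1242.77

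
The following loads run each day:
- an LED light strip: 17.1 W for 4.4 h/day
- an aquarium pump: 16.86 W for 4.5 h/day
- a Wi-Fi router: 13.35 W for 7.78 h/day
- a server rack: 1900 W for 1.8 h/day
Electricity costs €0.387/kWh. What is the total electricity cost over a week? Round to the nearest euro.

€10

LED light strip: 17.1 W × 4.4 h × 7 d = 527 Wh = 0.5267 kWh
aquarium pump: 16.86 W × 4.5 h × 7 d = 531 Wh = 0.5311 kWh
Wi-Fi router: 13.35 W × 7.78 h × 7 d = 727 Wh = 0.727 kWh
server rack: 1900 W × 1.8 h × 7 d = 23,940 Wh = 23.94 kWh
Total energy = 0.5267 + 0.5311 + 0.727 + 23.94 = 25.72 kWh
Cost = 25.72 kWh × €0.387 = €9.96 ≈ €10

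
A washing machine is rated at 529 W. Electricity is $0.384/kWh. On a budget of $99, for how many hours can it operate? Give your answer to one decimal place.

Energy budget = $99 / $0.384 per kWh = 257.8 kWh = 257,812 Wh
Runtime = 257,812 Wh / 529 W = 487.4 h

487.4 h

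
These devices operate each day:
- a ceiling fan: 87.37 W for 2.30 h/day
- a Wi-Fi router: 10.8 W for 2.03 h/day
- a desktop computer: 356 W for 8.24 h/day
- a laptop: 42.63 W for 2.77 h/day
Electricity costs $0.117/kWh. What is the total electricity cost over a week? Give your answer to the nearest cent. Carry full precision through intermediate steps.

ceiling fan: 87.37 W × 2.30 h × 7 d = 1,407 Wh = 1.407 kWh
Wi-Fi router: 10.8 W × 2.03 h × 7 d = 153 Wh = 0.1535 kWh
desktop computer: 356 W × 8.24 h × 7 d = 20,534 Wh = 20.53 kWh
laptop: 42.63 W × 2.77 h × 7 d = 827 Wh = 0.8266 kWh
Total energy = 1.407 + 0.1535 + 20.53 + 0.8266 = 22.92 kWh
Cost = 22.92 kWh × $0.117 = $2.68

$2.68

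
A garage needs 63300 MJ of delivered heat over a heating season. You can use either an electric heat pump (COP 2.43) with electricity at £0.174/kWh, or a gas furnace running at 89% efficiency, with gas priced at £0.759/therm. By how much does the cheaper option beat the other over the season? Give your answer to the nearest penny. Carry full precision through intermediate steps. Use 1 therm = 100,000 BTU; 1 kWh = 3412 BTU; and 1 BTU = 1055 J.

£747.49

Heat load = 63300 MJ = 63,300,000,000 J / 1055 = 60,000,000 BTU
Gas: input = 60,000,000 / 0.89 = 67,415,730 BTU = 674.2 therm → 674.2 × £0.759 = £511.69
Heat pump: 60,000,000 BTU / 3412 = 17,580 kWh heat; / 2.43 = 7,237 kWh in → × £0.174 = £1,259.17
Difference = |£511.69 − £1,259.17| = £747.49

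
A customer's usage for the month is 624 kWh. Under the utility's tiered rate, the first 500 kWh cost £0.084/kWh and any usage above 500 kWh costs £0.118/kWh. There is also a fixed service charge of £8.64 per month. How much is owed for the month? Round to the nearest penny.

£65.27

First 500 kWh × £0.084 = £42.00
Remaining 124 kWh × £0.118 = £14.63
Energy charge = £56.63; + service £8.64 = £65.27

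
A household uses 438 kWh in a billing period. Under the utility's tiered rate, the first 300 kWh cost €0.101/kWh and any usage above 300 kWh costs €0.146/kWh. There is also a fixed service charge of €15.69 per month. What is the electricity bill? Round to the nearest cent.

First 300 kWh × €0.101 = €30.30
Remaining 138 kWh × €0.146 = €20.15
Energy charge = €50.45; + service €15.69 = €66.14

€66.14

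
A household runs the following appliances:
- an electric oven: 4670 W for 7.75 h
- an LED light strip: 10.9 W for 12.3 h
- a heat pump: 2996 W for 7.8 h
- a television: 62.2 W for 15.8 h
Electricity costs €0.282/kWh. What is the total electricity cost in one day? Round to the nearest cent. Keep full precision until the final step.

€17.11

electric oven: 4670 W × 7.75 h = 36,192 Wh = 36.19 kWh
LED light strip: 10.9 W × 12.3 h = 134 Wh = 0.1341 kWh
heat pump: 2996 W × 7.8 h = 23,369 Wh = 23.37 kWh
television: 62.2 W × 15.8 h = 983 Wh = 0.9828 kWh
Total energy = 36.19 + 0.1341 + 23.37 + 0.9828 = 60.68 kWh
Cost = 60.68 kWh × €0.282 = €17.11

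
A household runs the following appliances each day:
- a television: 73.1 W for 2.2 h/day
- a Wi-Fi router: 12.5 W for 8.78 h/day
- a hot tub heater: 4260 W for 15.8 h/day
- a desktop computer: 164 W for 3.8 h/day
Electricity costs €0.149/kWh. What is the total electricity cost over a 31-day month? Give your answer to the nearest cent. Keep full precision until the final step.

€315.02

television: 73.1 W × 2.2 h × 31 d = 4,985 Wh = 4.985 kWh
Wi-Fi router: 12.5 W × 8.78 h × 31 d = 3,402 Wh = 3.402 kWh
hot tub heater: 4260 W × 15.8 h × 31 d = 2,086,548 Wh = 2,087 kWh
desktop computer: 164 W × 3.8 h × 31 d = 19,319 Wh = 19.32 kWh
Total energy = 4.985 + 3.402 + 2,087 + 19.32 = 2,114 kWh
Cost = 2,114 kWh × €0.149 = €315.02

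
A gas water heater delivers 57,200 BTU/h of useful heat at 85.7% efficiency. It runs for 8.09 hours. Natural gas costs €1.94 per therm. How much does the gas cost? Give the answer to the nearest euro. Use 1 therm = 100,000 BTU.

€10

Heat delivered = 57,200 BTU/h × 8.09 h = 462,748 BTU
Gas input = 462,748 / 0.857 = 539,963 BTU
= 539,963 / 100,000 = 5.4 therm
Cost = 5.4 × €1.94/therm = €10.48 ≈ €10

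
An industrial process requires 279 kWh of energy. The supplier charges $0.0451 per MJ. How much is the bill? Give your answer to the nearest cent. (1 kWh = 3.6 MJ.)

279 kWh × (3.6 MJ/kWh) = 1,004 MJ
Cost = 1,004 MJ × $0.0451/MJ = $45.30

$45.30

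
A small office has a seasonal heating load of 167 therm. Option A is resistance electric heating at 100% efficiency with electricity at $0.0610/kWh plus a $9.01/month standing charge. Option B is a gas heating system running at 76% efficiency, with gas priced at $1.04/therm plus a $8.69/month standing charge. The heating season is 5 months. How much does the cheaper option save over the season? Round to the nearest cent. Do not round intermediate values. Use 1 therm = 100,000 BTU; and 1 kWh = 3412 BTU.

$71.64

Heat load = 167 therm × 100,000 = 16,700,000 BTU
Gas: input = 16,700,000 / 0.76 = 21,973,684 BTU = 219.7 therm → 219.7 × $1.04 = $228.53; + 5 × $8.69 standing = $271.98
Electric: 16,700,000 BTU / 3412 = 4,894 kWh → × $0.0610 = $298.56; + 5 × $9.01 standing = $343.61
Difference = |$271.98 − $343.61| = $71.64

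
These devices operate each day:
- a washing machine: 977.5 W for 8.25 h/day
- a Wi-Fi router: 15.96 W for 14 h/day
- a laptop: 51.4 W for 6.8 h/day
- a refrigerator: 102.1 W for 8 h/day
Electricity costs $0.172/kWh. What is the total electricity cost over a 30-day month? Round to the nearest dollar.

washing machine: 977.5 W × 8.25 h × 30 d = 241,931 Wh = 241.9 kWh
Wi-Fi router: 15.96 W × 14 h × 30 d = 6,703 Wh = 6.703 kWh
laptop: 51.4 W × 6.8 h × 30 d = 10,486 Wh = 10.49 kWh
refrigerator: 102.1 W × 8 h × 30 d = 24,504 Wh = 24.5 kWh
Total energy = 241.9 + 6.703 + 10.49 + 24.5 = 283.6 kWh
Cost = 283.6 kWh × $0.172 = $48.78 ≈ $49

$49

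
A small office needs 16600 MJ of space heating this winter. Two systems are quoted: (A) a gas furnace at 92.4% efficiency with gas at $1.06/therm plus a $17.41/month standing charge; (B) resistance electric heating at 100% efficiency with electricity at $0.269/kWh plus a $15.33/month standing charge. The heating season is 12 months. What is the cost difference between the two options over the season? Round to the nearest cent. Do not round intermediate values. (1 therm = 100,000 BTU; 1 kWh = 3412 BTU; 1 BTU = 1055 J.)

Heat load = 16600 MJ = 16,600,000,000 J / 1055 = 15,734,597 BTU
Gas: input = 15,734,597 / 0.924 = 17,028,785 BTU = 170.3 therm → 170.3 × $1.06 = $180.51; + 12 × $17.41 standing = $389.43
Electric: 15,734,597 BTU / 3412 = 4,612 kWh → × $0.269 = $1,240.51; + 12 × $15.33 standing = $1,424.47
Difference = |$389.43 − $1,424.47| = $1,035.04

$1035.04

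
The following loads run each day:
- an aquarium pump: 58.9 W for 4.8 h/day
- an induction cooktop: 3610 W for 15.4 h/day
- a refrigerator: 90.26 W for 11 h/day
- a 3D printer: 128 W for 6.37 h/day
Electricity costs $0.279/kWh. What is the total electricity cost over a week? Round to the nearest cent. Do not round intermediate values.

aquarium pump: 58.9 W × 4.8 h × 7 d = 1,979 Wh = 1.979 kWh
induction cooktop: 3610 W × 15.4 h × 7 d = 389,158 Wh = 389.2 kWh
refrigerator: 90.26 W × 11 h × 7 d = 6,950 Wh = 6.95 kWh
3D printer: 128 W × 6.37 h × 7 d = 5,708 Wh = 5.708 kWh
Total energy = 1.979 + 389.2 + 6.95 + 5.708 = 403.8 kWh
Cost = 403.8 kWh × $0.279 = $112.66

$112.66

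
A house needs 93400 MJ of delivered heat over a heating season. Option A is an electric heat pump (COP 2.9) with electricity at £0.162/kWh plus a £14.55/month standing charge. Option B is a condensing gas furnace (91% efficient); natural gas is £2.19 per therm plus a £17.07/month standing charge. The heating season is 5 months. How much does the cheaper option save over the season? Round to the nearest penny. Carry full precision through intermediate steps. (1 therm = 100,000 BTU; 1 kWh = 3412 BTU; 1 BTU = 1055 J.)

Heat load = 93400 MJ = 93,400,000,000 J / 1055 = 88,530,806 BTU
Gas: input = 88,530,806 / 0.91 = 97,286,600 BTU = 972.9 therm → 972.9 × £2.19 = £2,130.58; + 5 × £17.07 standing = £2,215.93
Heat pump: 88,530,806 BTU / 3412 = 25,950 kWh heat; / 2.9 = 8,947 kWh in → × £0.162 = £1,449.45; + 5 × £14.55 standing = £1,522.20
Difference = |£2,215.93 − £1,522.20| = £693.73

£693.73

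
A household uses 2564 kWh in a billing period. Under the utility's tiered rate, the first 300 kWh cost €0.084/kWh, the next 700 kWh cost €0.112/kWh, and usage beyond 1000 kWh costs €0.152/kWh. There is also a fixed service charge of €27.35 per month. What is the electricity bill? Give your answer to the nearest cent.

€368.68

First 300 kWh × €0.084 = €25.20
Next 700 kWh × €0.112 = €78.40
Remaining 1564 kWh × €0.152 = €237.73
Energy charge = €341.33; + service €27.35 = €368.68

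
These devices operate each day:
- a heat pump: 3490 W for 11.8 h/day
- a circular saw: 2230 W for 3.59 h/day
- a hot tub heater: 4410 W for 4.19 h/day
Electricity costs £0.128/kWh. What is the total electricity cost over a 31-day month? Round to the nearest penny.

£268.50

heat pump: 3490 W × 11.8 h × 31 d = 1,276,642 Wh = 1,277 kWh
circular saw: 2230 W × 3.59 h × 31 d = 248,177 Wh = 248.2 kWh
hot tub heater: 4410 W × 4.19 h × 31 d = 572,815 Wh = 572.8 kWh
Total energy = 1,277 + 248.2 + 572.8 = 2,098 kWh
Cost = 2,098 kWh × £0.128 = £268.50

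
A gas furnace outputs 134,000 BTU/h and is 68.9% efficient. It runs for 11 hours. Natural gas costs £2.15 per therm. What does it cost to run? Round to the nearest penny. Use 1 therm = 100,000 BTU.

Heat delivered = 134,000 BTU/h × 11 h = 1,474,000 BTU
Gas input = 1,474,000 / 0.689 = 2,139,332 BTU
= 2,139,332 / 100,000 = 21.39 therm
Cost = 21.39 × £2.15/therm = £46.00

£46.00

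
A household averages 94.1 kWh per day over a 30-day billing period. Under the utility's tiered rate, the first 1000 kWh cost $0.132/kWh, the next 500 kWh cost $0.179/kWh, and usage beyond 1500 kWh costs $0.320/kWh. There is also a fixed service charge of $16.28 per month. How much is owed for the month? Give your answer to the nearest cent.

Usage = 94.1 kWh/day × 30 days = 2823 kWh
First 1000 kWh × $0.132 = $132.00
Next 500 kWh × $0.179 = $89.50
Remaining 1323 kWh × $0.320 = $423.36
Energy charge = $644.86; + service $16.28 = $661.14

$661.14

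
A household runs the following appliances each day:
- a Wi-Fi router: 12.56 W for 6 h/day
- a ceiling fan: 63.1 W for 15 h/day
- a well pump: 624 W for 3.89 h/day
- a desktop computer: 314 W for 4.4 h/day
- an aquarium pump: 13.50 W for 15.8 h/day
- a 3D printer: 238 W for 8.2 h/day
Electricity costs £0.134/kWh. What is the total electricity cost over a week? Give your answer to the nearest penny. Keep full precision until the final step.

£6.56

Wi-Fi router: 12.56 W × 6 h × 7 d = 528 Wh = 0.5275 kWh
ceiling fan: 63.1 W × 15 h × 7 d = 6,626 Wh = 6.625 kWh
well pump: 624 W × 3.89 h × 7 d = 16,992 Wh = 16.99 kWh
desktop computer: 314 W × 4.4 h × 7 d = 9,671 Wh = 9.671 kWh
aquarium pump: 13.50 W × 15.8 h × 7 d = 1,493 Wh = 1.493 kWh
3D printer: 238 W × 8.2 h × 7 d = 13,661 Wh = 13.66 kWh
Total energy = 0.5275 + 6.625 + 16.99 + 9.671 + 1.493 + 13.66 = 48.97 kWh
Cost = 48.97 kWh × £0.134 = £6.56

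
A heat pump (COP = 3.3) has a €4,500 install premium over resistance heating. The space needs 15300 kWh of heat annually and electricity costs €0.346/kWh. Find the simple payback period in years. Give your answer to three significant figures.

Resistance: 15300 kWh × €0.346 = €5,293.80/yr
Heat pump: 15300 / 3.3 = 4636 kWh in → × €0.346 = €1,604.18/yr
Annual savings = €3,689.62
Payback = €4,500 / €3,689.62 = 1.22 years

1.22 years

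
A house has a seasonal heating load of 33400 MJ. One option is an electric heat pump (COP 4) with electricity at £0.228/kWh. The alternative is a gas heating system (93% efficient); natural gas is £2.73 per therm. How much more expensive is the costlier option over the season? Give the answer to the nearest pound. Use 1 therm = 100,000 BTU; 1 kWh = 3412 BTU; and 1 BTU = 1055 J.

Heat load = 33400 MJ = 33,400,000,000 J / 1055 = 31,658,768 BTU
Gas: input = 31,658,768 / 0.93 = 34,041,686 BTU = 340.4 therm → 340.4 × £2.73 = £929.34
Heat pump: 31,658,768 BTU / 3412 = 9,279 kWh heat; / 4 = 2,320 kWh in → × £0.228 = £528.88
Difference = |£929.34 − £528.88| = £400.45 ≈ £400

£400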